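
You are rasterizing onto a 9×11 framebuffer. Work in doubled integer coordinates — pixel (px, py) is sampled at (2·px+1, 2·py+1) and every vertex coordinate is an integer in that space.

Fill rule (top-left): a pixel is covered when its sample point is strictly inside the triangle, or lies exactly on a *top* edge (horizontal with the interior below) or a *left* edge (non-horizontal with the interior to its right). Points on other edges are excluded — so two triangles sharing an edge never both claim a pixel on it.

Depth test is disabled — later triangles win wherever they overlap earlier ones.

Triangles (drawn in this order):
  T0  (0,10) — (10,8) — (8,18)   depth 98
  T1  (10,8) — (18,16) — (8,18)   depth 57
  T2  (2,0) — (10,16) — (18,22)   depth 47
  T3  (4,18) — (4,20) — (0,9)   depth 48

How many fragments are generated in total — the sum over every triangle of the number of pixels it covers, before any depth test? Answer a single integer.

T0:
  2·area = 96
  edge (0, 10)→(10, 8): d=(10,-2) top-left  bias=+0
  edge (10, 8)→(8, 18): d=(-2,10) right/bottom  bias=-1
  edge (8, 18)→(0, 10): d=(-8,-8) top-left  bias=+0
    (5,1)@(11, 3): e=[-48,0,144] → ·  [on edge]
    (7,3)@(15, 7): e=[0,-48,144] → ·  [on edge]
    (2,4)@(5, 9): e=[0,48,48] → █  [on edge]
    (3,4)@(7, 9): e=[4,28,64] → █
    (4,4)@(9, 9): e=[8,8,80] → █
    (5,4)@(11, 9): e=[12,-12,96] → ·
    (0,5)@(1, 11): e=[12,84,0] → █  [on edge]
    (1,5)@(3, 11): e=[16,64,16] → █
    (5,5)@(11, 11): e=[32,-16,80] → ·
    (0,6)@(1, 13): e=[32,80,-16] → ·
    (1,6)@(3, 13): e=[36,60,0] → █  [on edge]
    (4,6)@(9, 13): e=[48,0,48] → ·  [on edge]
    (2,7)@(5, 15): e=[60,36,0] → █  [on edge]
    (3,8)@(7, 17): e=[84,12,0] → █  [on edge]
    (4,9)@(9, 19): e=[108,-12,0] → ·  [on edge]
    (5,10)@(11, 21): e=[132,-36,0] → ·  [on edge]
  covered (14 px):
    · · · · · · · · ·
    · · · · · · · · ·
    · · · · · · · · ·
    · · · · · · · · ·
    · · █ █ █ · · · ·
    █ █ █ █ █ · · · ·
    · █ █ █ · · · · ·
    · · █ █ · · · · ·
    · · · █ · · · · ·
    · · · · · · · · ·
    · · · · · · · · ·
T1:
  2·area = 96
  edge (10, 8)→(18, 16): d=(8,8) right/bottom  bias=-1
  edge (18, 16)→(8, 18): d=(-10,2) right/bottom  bias=-1
  edge (8, 18)→(10, 8): d=(2,-10) top-left  bias=+0
    (1,0)@(3, 1): e=[0,180,-84] → ·  [on edge]
    (2,1)@(5, 3): e=[0,156,-60] → ·  [on edge]
    (5,1)@(11, 3): e=[-48,144,0] → ·  [on edge]
    (3,2)@(7, 5): e=[0,132,-36] → ·  [on edge]
    (4,3)@(9, 7): e=[0,108,-12] → ·  [on edge]
    (5,4)@(11, 9): e=[0,84,12] → ·  [on edge]
    (5,5)@(11, 11): e=[16,64,16] → █
    (6,5)@(13, 11): e=[0,60,36] → ·  [on edge]
    (4,6)@(9, 13): e=[48,48,0] → █  [on edge]
    (6,6)@(13, 13): e=[16,40,40] → █
    (7,6)@(15, 13): e=[0,36,60] → ·  [on edge]
    (4,7)@(9, 15): e=[64,28,4] → █
    (8,7)@(17, 15): e=[0,12,84] → ·  [on edge]
    (6,8)@(13, 17): e=[48,0,48] → ·  [on edge]
    (1,9)@(3, 19): e=[144,0,-48] → ·  [on edge]
  covered (10 px):
    · · · · · · · · ·
    · · · · · · · · ·
    · · · · · · · · ·
    · · · · · · · · ·
    · · · · · · · · ·
    · · · · · █ · · ·
    · · · · █ █ █ · ·
    · · · · █ █ █ █ ·
    · · · · █ █ · · ·
    · · · · · · · · ·
    · · · · · · · · ·
T2:
  2·area = 80  (B↔C swapped to make it positive)
  edge (2, 0)→(18, 22): d=(16,22) right/bottom  bias=-1
  edge (18, 22)→(10, 16): d=(-8,-6) top-left  bias=+0
  edge (10, 16)→(2, 0): d=(-8,-16) top-left  bias=+0
    (2,2)@(5, 5): e=[14,58,8] → █
    (3,2)@(7, 5): e=[-30,70,40] → ·
    (2,3)@(5, 7): e=[46,42,-8] → ·
    (3,3)@(7, 7): e=[2,54,24] → █
    (4,3)@(9, 7): e=[-42,66,56] → ·
    (3,4)@(7, 9): e=[34,38,8] → █
    (4,4)@(9, 9): e=[-10,50,40] → ·
    (3,5)@(7, 11): e=[66,22,-8] → ·
    (4,5)@(9, 11): e=[22,34,24] → █
    (5,5)@(11, 11): e=[-22,46,56] → ·
    (4,6)@(9, 13): e=[54,18,8] → █
    (5,6)@(11, 13): e=[10,30,40] → █
  covered (10 px):
    · · · · · · · · ·
    · · · · · · · · ·
    · · █ · · · · · ·
    · · · █ · · · · ·
    · · · █ · · · · ·
    · · · · █ · · · ·
    · · · · █ █ · · ·
    · · · · · █ · · ·
    · · · · · · █ · ·
    · · · · · · · █ ·
    · · · · · · · · █
T3:
  2·area = 8
  edge (4, 18)→(4, 20): d=(0,2) right/bottom  bias=-1
  edge (4, 20)→(0, 9): d=(-4,-11) top-left  bias=+0
  edge (0, 9)→(4, 18): d=(4,9) right/bottom  bias=-1
    (1,8)@(3, 17): e=[2,1,5] → █
    (2,8)@(5, 17): e=[-2,23,-13] → ·
    (1,9)@(3, 19): e=[2,-7,13] → ·
  covered (1 px):
    · · · · · · · · ·
    · · · · · · · · ·
    · · · · · · · · ·
    · · · · · · · · ·
    · · · · · · · · ·
    · · · · · · · · ·
    · · · · · · · · ·
    · · · · · · · · ·
    · █ · · · · · · ·
    · · · · · · · · ·
    · · · · · · · · ·

Answer: 35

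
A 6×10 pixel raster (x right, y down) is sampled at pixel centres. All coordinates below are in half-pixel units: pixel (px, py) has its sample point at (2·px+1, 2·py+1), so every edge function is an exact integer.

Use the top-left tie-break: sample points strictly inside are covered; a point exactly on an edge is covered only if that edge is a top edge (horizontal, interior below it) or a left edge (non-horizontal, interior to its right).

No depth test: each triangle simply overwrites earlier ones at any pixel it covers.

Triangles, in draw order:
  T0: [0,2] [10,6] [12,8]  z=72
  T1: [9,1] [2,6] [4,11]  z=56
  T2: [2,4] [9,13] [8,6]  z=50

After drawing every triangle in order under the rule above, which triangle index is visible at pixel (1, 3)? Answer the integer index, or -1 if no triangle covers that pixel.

T0:
  2·area = 12
  edge (0, 2)→(10, 6): d=(10,4) right/bottom  bias=-1
  edge (10, 6)→(12, 8): d=(2,2) right/bottom  bias=-1
  edge (12, 8)→(0, 2): d=(-12,-6) top-left  bias=+0
    (2,0)@(5, 1): e=[-30,0,42] → ·  [on edge]
    (3,1)@(7, 3): e=[-18,0,30] → ·  [on edge]
    (3,2)@(7, 5): e=[2,4,6] → █
    (4,2)@(9, 5): e=[-6,0,18] → ·  [on edge]
    (3,3)@(7, 7): e=[22,8,-18] → ·
    (5,3)@(11, 7): e=[6,0,6] → ·  [on edge]
  covered (1 px):
    · · · · · ·
    · · · · · ·
    · · · █ · ·
    · · · · · ·
    · · · · · ·
    · · · · · ·
    · · · · · ·
    · · · · · ·
    · · · · · ·
    · · · · · ·
T1:
  2·area = 45  (B↔C swapped to make it positive)
  edge (9, 1)→(4, 11): d=(-5,10) right/bottom  bias=-1
  edge (4, 11)→(2, 6): d=(-2,-5) top-left  bias=+0
  edge (2, 6)→(9, 1): d=(7,-5) top-left  bias=+0
    (4,0)@(9, 1): e=[0,45,0] → ·  [on edge]
    (3,1)@(7, 3): e=[10,31,4] → █
    (4,1)@(9, 3): e=[-10,41,14] → ·
    (2,2)@(5, 5): e=[20,17,8] → █
    (3,2)@(7, 5): e=[0,27,18] → ·  [on edge]
    (1,3)@(3, 7): e=[30,3,12] → █
    (3,3)@(7, 7): e=[-10,23,32] → ·
    (1,4)@(3, 9): e=[20,-1,26] → ·
    (2,4)@(5, 9): e=[0,9,36] → ·  [on edge]
    (1,6)@(3, 13): e=[0,-9,54] → ·  [on edge]
    (0,8)@(1, 17): e=[0,-27,72] → ·  [on edge]
  covered (4 px):
    · · · · · ·
    · · · █ · ·
    · · █ · · ·
    · █ █ · · ·
    · · · · · ·
    · · · · · ·
    · · · · · ·
    · · · · · ·
    · · · · · ·
    · · · · · ·
T2:
  2·area = 40  (B↔C swapped to make it positive)
  edge (2, 4)→(8, 6): d=(6,2) right/bottom  bias=-1
  edge (8, 6)→(9, 13): d=(1,7) right/bottom  bias=-1
  edge (9, 13)→(2, 4): d=(-7,-9) top-left  bias=+0
    (1,2)@(3, 5): e=[4,34,2] → █
    (2,2)@(5, 5): e=[0,20,20] → ·  [on edge]
    (1,3)@(3, 7): e=[16,36,-12] → ·
    (2,3)@(5, 7): e=[12,22,6] → █
    (3,3)@(7, 7): e=[8,8,24] → █
    (4,3)@(9, 7): e=[4,-6,42] → ·
    (5,3)@(11, 7): e=[0,-20,60] → ·  [on edge]
    (2,4)@(5, 9): e=[24,24,-8] → ·
    (3,4)@(7, 9): e=[20,10,10] → █
    (4,4)@(9, 9): e=[16,-4,28] → ·
    (3,5)@(7, 11): e=[32,12,-4] → ·
    (4,6)@(9, 13): e=[40,0,0] → ·  [on edge]
  covered (4 px):
    · · · · · ·
    · · · · · ·
    · █ · · · ·
    · · █ █ · ·
    · · · █ · ·
    · · · · · ·
    · · · · · ·
    · · · · · ·
    · · · · · ·
    · · · · · ·

Z-buffer (winner per pixel, '.' = empty):
  . . . . . .
  . . . 1 . .
  . 2 1 0 . .
  . 1 2 2 . .
  . . . 2 . .
  . . . . . .
  . . . . . .
  . . . . . .
  . . . . . .
  . . . . . .

Result: 1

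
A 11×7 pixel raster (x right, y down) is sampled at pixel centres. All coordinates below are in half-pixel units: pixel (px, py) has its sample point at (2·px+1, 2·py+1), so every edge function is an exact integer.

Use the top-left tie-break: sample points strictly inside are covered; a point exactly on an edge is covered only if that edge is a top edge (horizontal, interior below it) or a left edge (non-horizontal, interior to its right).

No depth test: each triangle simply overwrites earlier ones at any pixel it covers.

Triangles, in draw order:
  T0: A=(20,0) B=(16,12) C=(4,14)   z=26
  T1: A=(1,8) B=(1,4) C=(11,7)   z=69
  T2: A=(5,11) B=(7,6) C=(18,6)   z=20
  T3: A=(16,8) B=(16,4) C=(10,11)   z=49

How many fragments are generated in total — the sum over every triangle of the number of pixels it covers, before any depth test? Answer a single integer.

T0:
  2·area = 136
  edge (20, 0)→(16, 12): d=(-4,12) right/bottom  bias=-1
  edge (16, 12)→(4, 14): d=(-12,2) right/bottom  bias=-1
  edge (4, 14)→(20, 0): d=(16,-14) top-left  bias=+0
    (9,0)@(19, 1): e=[8,126,2] → █
    (10,0)@(21, 1): e=[-16,122,30] → ·
    (8,1)@(17, 3): e=[24,106,6] → █
    (9,1)@(19, 3): e=[0,102,34] → ·  [on edge]
    (7,2)@(15, 5): e=[40,86,10] → █
    (9,2)@(19, 5): e=[-8,78,66] → ·
    (6,3)@(13, 7): e=[56,66,14] → █
    (9,3)@(19, 7): e=[-16,54,98] → ·
    (5,4)@(11, 9): e=[72,46,18] → █
    (8,4)@(17, 9): e=[0,34,102] → ·  [on edge]
    (4,5)@(9, 11): e=[88,26,22] → █
    (8,5)@(17, 11): e=[-8,10,134] → ·
  covered (16 px):
    · · · · · · · · · █ ·
    · · · · · · · · █ · ·
    · · · · · · · █ █ · ·
    · · · · · · █ █ █ · ·
    · · · · · █ █ █ · · ·
    · · · · █ █ █ █ · · ·
    · · · █ █ · · · · · ·
T1:
  2·area = 40
  edge (1, 8)→(1, 4): d=(0,-4) top-left  bias=+0
  edge (1, 4)→(11, 7): d=(10,3) right/bottom  bias=-1
  edge (11, 7)→(1, 8): d=(-10,1) right/bottom  bias=-1
    (0,0)@(1, 1): e=[0,-30,70] → ·  [on edge]
    (0,1)@(1, 3): e=[0,-10,50] → ·  [on edge]
    (0,2)@(1, 5): e=[0,10,30] → █  [on edge]
    (1,2)@(3, 5): e=[8,4,28] → █
    (2,2)@(5, 5): e=[16,-2,26] → ·
    (0,3)@(1, 7): e=[0,30,10] → █  [on edge]
    (2,3)@(5, 7): e=[16,18,6] → █
    (3,3)@(7, 7): e=[24,12,4] → █
    (4,3)@(9, 7): e=[32,6,2] → █
    (5,3)@(11, 7): e=[40,0,0] → ·  [on edge]
    (0,4)@(1, 9): e=[0,50,-10] → ·  [on edge]
    (1,4)@(3, 9): e=[8,44,-12] → ·
    (0,5)@(1, 11): e=[0,70,-30] → ·  [on edge]
    (0,6)@(1, 13): e=[0,90,-50] → ·  [on edge]
  covered (7 px):
    · · · · · · · · · · ·
    · · · · · · · · · · ·
    █ █ · · · · · · · · ·
    █ █ █ █ █ · · · · · ·
    · · · · · · · · · · ·
    · · · · · · · · · · ·
    · · · · · · · · · · ·
T2:
  2·area = 55
  edge (5, 11)→(7, 6): d=(2,-5) top-left  bias=+0
  edge (7, 6)→(18, 6): d=(11,0) top-left  bias=+0
  edge (18, 6)→(5, 11): d=(-13,5) right/bottom  bias=-1
    (4,0)@(9, 1): e=[0,-55,110] → ·  [on edge]
    (3,3)@(7, 7): e=[2,11,42] → █
    (4,3)@(9, 7): e=[12,11,32] → █
    (5,3)@(11, 7): e=[22,11,22] → █
    (6,3)@(13, 7): e=[32,11,12] → █
    (7,3)@(15, 7): e=[42,11,2] → █
    (8,3)@(17, 7): e=[52,11,-8] → ·
    (3,4)@(7, 9): e=[6,33,16] → █
    (5,4)@(11, 9): e=[26,33,-4] → ·
    (6,4)@(13, 9): e=[36,33,-14] → ·
    (7,4)@(15, 9): e=[46,33,-24] → ·
    (2,5)@(5, 11): e=[0,55,0] → ·  [on edge]
  covered (7 px):
    · · · · · · · · · · ·
    · · · · · · · · · · ·
    · · · · · · · · · · ·
    · · · █ █ █ █ █ · · ·
    · · · █ █ · · · · · ·
    · · · · · · · · · · ·
    · · · · · · · · · · ·
T3:
  2·area = 24  (B↔C swapped to make it positive)
  edge (16, 8)→(10, 11): d=(-6,3) right/bottom  bias=-1
  edge (10, 11)→(16, 4): d=(6,-7) top-left  bias=+0
  edge (16, 4)→(16, 8): d=(0,4) right/bottom  bias=-1
    (7,3)@(15, 7): e=[9,11,4] → █
    (8,3)@(17, 7): e=[3,25,-4] → ·
    (6,4)@(13, 9): e=[3,9,12] → █
    (7,4)@(15, 9): e=[-3,23,4] → ·
    (6,5)@(13, 11): e=[-9,21,12] → ·
  covered (2 px):
    · · · · · · · · · · ·
    · · · · · · · · · · ·
    · · · · · · · · · · ·
    · · · · · · · █ · · ·
    · · · · · · █ · · · ·
    · · · · · · · · · · ·
    · · · · · · · · · · ·

Final: 32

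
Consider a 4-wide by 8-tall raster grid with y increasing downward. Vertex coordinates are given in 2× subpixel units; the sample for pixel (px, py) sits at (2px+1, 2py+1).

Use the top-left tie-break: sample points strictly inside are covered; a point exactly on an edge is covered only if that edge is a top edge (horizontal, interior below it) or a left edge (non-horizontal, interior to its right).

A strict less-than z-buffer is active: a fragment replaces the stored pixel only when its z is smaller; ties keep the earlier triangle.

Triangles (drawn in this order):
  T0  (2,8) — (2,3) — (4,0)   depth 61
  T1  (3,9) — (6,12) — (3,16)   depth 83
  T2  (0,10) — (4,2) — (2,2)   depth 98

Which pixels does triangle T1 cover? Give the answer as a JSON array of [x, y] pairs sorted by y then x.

T0:
  2·area = 10
  edge (2, 8)→(2, 3): d=(0,-5) top-left  bias=+0
  edge (2, 3)→(4, 0): d=(2,-3) top-left  bias=+0
  edge (4, 0)→(2, 8): d=(-2,8) right/bottom  bias=-1
    (1,1)@(3, 3): e=[5,3,2] → █
    (2,1)@(5, 3): e=[15,9,-14] → ·
    (1,2)@(3, 5): e=[5,7,-2] → ·
  covered (1 px):
    · · · ·
    · █ · ·
    · · · ·
    · · · ·
    · · · ·
    · · · ·
    · · · ·
    · · · ·
T1:
  2·area = 21
  edge (3, 9)→(6, 12): d=(3,3) right/bottom  bias=-1
  edge (6, 12)→(3, 16): d=(-3,4) right/bottom  bias=-1
  edge (3, 16)→(3, 9): d=(0,-7) top-left  bias=+0
    (1,0)@(3, 1): e=[-24,45,0] → ·  [on edge]
    (1,1)@(3, 3): e=[-18,39,0] → ·  [on edge]
    (1,2)@(3, 5): e=[-12,33,0] → ·  [on edge]
    (0,3)@(1, 7): e=[0,35,-14] → ·  [on edge]
    (1,3)@(3, 7): e=[-6,27,0] → ·  [on edge]
    (1,4)@(3, 9): e=[0,21,0] → ·  [on edge]
    (1,5)@(3, 11): e=[6,15,0] → █  [on edge]
    (2,5)@(5, 11): e=[0,7,14] → ·  [on edge]
    (1,6)@(3, 13): e=[12,9,0] → █  [on edge]
    (2,6)@(5, 13): e=[6,1,14] → █
    (3,6)@(7, 13): e=[0,-7,28] → ·  [on edge]
    (1,7)@(3, 15): e=[18,3,0] → █  [on edge]
  covered (4 px):
    · · · ·
    · · · ·
    · · · ·
    · · · ·
    · · · ·
    · █ · ·
    · █ █ ·
    · █ · ·
T2:
  2·area = 16  (B↔C swapped to make it positive)
  edge (0, 10)→(2, 2): d=(2,-8) top-left  bias=+0
  edge (2, 2)→(4, 2): d=(2,0) top-left  bias=+0
  edge (4, 2)→(0, 10): d=(-4,8) right/bottom  bias=-1
    (1,1)@(3, 3): e=[10,2,4] → █
    (2,1)@(5, 3): e=[26,2,-12] → ·
    (1,2)@(3, 5): e=[14,6,-4] → ·
    (0,3)@(1, 7): e=[2,10,4] → █
    (1,3)@(3, 7): e=[18,10,-12] → ·
    (0,4)@(1, 9): e=[6,14,-4] → ·
  covered (2 px):
    · · · ·
    · █ · ·
    · · · ·
    █ · · ·
    · · · ·
    · · · ·
    · · · ·
    · · · ·

Answer: [[1,5],[1,6],[2,6],[1,7]]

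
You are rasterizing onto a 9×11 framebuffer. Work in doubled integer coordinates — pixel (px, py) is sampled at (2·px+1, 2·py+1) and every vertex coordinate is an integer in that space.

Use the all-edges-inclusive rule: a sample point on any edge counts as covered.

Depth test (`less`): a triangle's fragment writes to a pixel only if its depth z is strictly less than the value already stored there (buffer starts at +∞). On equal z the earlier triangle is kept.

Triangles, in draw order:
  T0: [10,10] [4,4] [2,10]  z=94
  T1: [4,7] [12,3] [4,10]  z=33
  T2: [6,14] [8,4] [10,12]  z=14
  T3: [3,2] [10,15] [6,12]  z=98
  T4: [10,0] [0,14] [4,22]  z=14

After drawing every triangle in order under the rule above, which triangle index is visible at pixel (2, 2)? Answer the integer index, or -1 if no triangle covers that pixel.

T0:
  2·area = 48  (B↔C swapped to make it positive)
  edge (10, 10)→(2, 10): d=(-8,0) inclusive
  edge (2, 10)→(4, 4): d=(2,-6) inclusive
  edge (4, 4)→(10, 10): d=(6,6) inclusive
    (0,0)@(1, 1): e=[72,-24,0] → ·  [on edge]
    (2,0)@(5, 1): e=[72,0,-24] → ·  [on edge]
    (1,1)@(3, 3): e=[56,-8,0] → ·  [on edge]
    (2,2)@(5, 5): e=[40,8,0] → █  [on edge]
    (3,2)@(7, 5): e=[40,20,-12] → ·
    (1,3)@(3, 7): e=[24,0,24] → █  [on edge]
    (3,3)@(7, 7): e=[24,24,0] → █  [on edge]
    (4,3)@(9, 7): e=[24,36,-12] → ·
    (1,4)@(3, 9): e=[8,4,36] → █
    (4,4)@(9, 9): e=[8,40,0] → █  [on edge]
    (5,4)@(11, 9): e=[8,52,-12] → ·
    (1,5)@(3, 11): e=[-8,8,48] → ·
    (5,5)@(11, 11): e=[-8,56,0] → ·  [on edge]
    (0,6)@(1, 13): e=[-24,0,72] → ·  [on edge]
    (6,6)@(13, 13): e=[-24,72,0] → ·  [on edge]
    (7,7)@(15, 15): e=[-40,88,0] → ·  [on edge]
    (8,8)@(17, 17): e=[-56,104,0] → ·  [on edge]
  covered (8 px):
    · · · · · · · · ·
    · · · · · · · · ·
    · · █ · · · · · ·
    · █ █ █ · · · · ·
    · █ █ █ █ · · · ·
    · · · · · · · · ·
    · · · · · · · · ·
    · · · · · · · · ·
    · · · · · · · · ·
    · · · · · · · · ·
    · · · · · · · · ·
T1:
  2·area = 24
  edge (4, 7)→(12, 3): d=(8,-4) inclusive
  edge (12, 3)→(4, 10): d=(-8,7) inclusive
  edge (4, 10)→(4, 7): d=(0,-3) inclusive
    (4,2)@(9, 5): e=[4,5,15] → █
    (5,2)@(11, 5): e=[12,-9,21] → ·
    (2,3)@(5, 7): e=[4,17,3] → █
    (3,3)@(7, 7): e=[12,3,9] → █
    (4,3)@(9, 7): e=[20,-11,15] → ·
    (2,4)@(5, 9): e=[20,1,3] → █
    (3,4)@(7, 9): e=[28,-13,9] → ·
    (2,5)@(5, 11): e=[36,-15,3] → ·
  covered (4 px):
    · · · · · · · · ·
    · · · · · · · · ·
    · · · · █ · · · ·
    · · █ █ · · · · ·
    · · █ · · · · · ·
    · · · · · · · · ·
    · · · · · · · · ·
    · · · · · · · · ·
    · · · · · · · · ·
    · · · · · · · · ·
    · · · · · · · · ·
T2:
  2·area = 36
  edge (6, 14)→(8, 4): d=(2,-10) inclusive
  edge (8, 4)→(10, 12): d=(2,8) inclusive
  edge (10, 12)→(6, 14): d=(-4,2) inclusive
    (3,4)@(7, 9): e=[0,18,18] → █  [on edge]
    (4,4)@(9, 9): e=[20,2,14] → █
    (5,4)@(11, 9): e=[40,-14,10] → ·
    (3,5)@(7, 11): e=[4,22,10] → █
    (5,5)@(11, 11): e=[44,-10,2] → ·
    (3,6)@(7, 13): e=[8,26,2] → █
    (4,6)@(9, 13): e=[28,10,-2] → ·
    (3,7)@(7, 15): e=[12,30,-6] → ·
    (2,9)@(5, 19): e=[0,54,-18] → ·  [on edge]
  covered (5 px):
    · · · · · · · · ·
    · · · · · · · · ·
    · · · · · · · · ·
    · · · · · · · · ·
    · · · █ █ · · · ·
    · · · █ █ · · · ·
    · · · █ · · · · ·
    · · · · · · · · ·
    · · · · · · · · ·
    · · · · · · · · ·
    · · · · · · · · ·
T3:
  2·area = 31
  edge (3, 2)→(10, 15): d=(7,13) inclusive
  edge (10, 15)→(6, 12): d=(-4,-3) inclusive
  edge (6, 12)→(3, 2): d=(-3,-10) inclusive
    (2,3)@(5, 7): e=[9,17,5] → █
    (3,3)@(7, 7): e=[-17,23,25] → ·
    (2,4)@(5, 9): e=[23,9,-1] → ·
    (3,5)@(7, 11): e=[11,7,13] → █
    (4,5)@(9, 11): e=[-15,13,33] → ·
    (3,6)@(7, 13): e=[25,-1,7] → ·
  covered (2 px):
    · · · · · · · · ·
    · · · · · · · · ·
    · · · · · · · · ·
    · · █ · · · · · ·
    · · · · · · · · ·
    · · · █ · · · · ·
    · · · · · · · · ·
    · · · · · · · · ·
    · · · · · · · · ·
    · · · · · · · · ·
    · · · · · · · · ·
T4:
  2·area = 136  (B↔C swapped to make it positive)
  edge (10, 0)→(4, 22): d=(-6,22) inclusive
  edge (4, 22)→(0, 14): d=(-4,-8) inclusive
  edge (0, 14)→(10, 0): d=(10,-14) inclusive
    (4,1)@(9, 3): e=[4,116,16] → █
    (5,1)@(11, 3): e=[-40,132,44] → ·
    (3,2)@(7, 5): e=[36,92,8] → █
    (4,2)@(9, 5): e=[-8,108,36] → ·
    (2,3)@(5, 7): e=[68,68,0] → █  [on edge]
    (4,3)@(9, 7): e=[-20,100,56] → ·
    (2,4)@(5, 9): e=[56,60,20] → █
    (4,4)@(9, 9): e=[-32,92,76] → ·
    (1,5)@(3, 11): e=[88,36,12] → █
    (3,5)@(7, 11): e=[0,68,68] → █  [on edge]
    (4,5)@(9, 11): e=[-44,84,96] → ·
    (0,6)@(1, 13): e=[120,12,4] → █
  covered (18 px):
    · · · · · · · · ·
    · · · · █ · · · ·
    · · · █ · · · · ·
    · · █ █ · · · · ·
    · · █ █ · · · · ·
    · █ █ █ · · · · ·
    █ █ █ · · · · · ·
    █ █ █ · · · · · ·
    · █ █ · · · · · ·
    · █ · · · · · · ·
    · · · · · · · · ·

Z-buffer (winner per pixel, '.' = empty):
  . . . . . . . . .
  . . . . 4 . . . .
  . . 0 4 1 . . . .
  . 0 4 4 . . . . .
  . 0 4 2 2 . . . .
  . 4 4 2 2 . . . .
  4 4 4 2 . . . . .
  4 4 4 . . . . . .
  . 4 4 . . . . . .
  . 4 . . . . . . .
  . . . . . . . . .

Final: 0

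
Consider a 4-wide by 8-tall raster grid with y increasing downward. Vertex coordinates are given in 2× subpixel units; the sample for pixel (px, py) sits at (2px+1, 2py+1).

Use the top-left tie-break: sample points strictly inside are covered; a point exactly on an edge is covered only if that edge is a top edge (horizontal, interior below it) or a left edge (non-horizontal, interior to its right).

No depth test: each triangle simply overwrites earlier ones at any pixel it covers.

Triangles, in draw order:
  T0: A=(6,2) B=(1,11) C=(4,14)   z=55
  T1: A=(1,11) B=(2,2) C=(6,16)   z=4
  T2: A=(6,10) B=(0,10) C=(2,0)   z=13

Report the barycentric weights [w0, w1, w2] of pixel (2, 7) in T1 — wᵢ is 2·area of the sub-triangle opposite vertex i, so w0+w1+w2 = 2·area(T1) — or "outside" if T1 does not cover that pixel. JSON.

T0:
  2·area = 42  (B↔C swapped to make it positive)
  edge (6, 2)→(4, 14): d=(-2,12) right/bottom  bias=-1
  edge (4, 14)→(1, 11): d=(-3,-3) top-left  bias=+0
  edge (1, 11)→(6, 2): d=(5,-9) top-left  bias=+0
    (2,2)@(5, 5): e=[6,30,6] → #
    (3,2)@(7, 5): e=[-18,36,24] → ·
    (2,3)@(5, 7): e=[2,24,16] → #
    (3,3)@(7, 7): e=[-22,30,34] → ·
    (1,4)@(3, 9): e=[22,12,8] → #
    (2,4)@(5, 9): e=[-2,18,26] → ·
    (0,5)@(1, 11): e=[42,0,0] → #  [on edge]
    (2,5)@(5, 11): e=[-6,12,36] → ·
    (0,6)@(1, 13): e=[38,-6,10] → ·
    (1,6)@(3, 13): e=[14,0,28] → #  [on edge]
    (2,6)@(5, 13): e=[-10,6,46] → ·
    (1,7)@(3, 15): e=[10,-6,38] → ·
    (2,7)@(5, 15): e=[-14,0,56] → ·  [on edge]
  covered (6 px):
    · · · ·
    · · · ·
    · · # ·
    · · # ·
    · # · ·
    # # · ·
    · # · ·
    · · · ·
T1:
  2·area = 50
  edge (1, 11)→(2, 2): d=(1,-9) top-left  bias=+0
  edge (2, 2)→(6, 16): d=(4,14) right/bottom  bias=-1
  edge (6, 16)→(1, 11): d=(-5,-5) top-left  bias=+0
    (1,3)@(3, 7): e=[14,6,30] → #
    (2,3)@(5, 7): e=[32,-22,40] → ·
    (1,4)@(3, 9): e=[16,14,20] → #
    (2,4)@(5, 9): e=[34,-14,30] → ·
    (0,5)@(1, 11): e=[0,50,0] → #  [on edge]
    (2,5)@(5, 11): e=[36,-6,20] → ·
    (0,6)@(1, 13): e=[2,58,-10] → ·
    (1,6)@(3, 13): e=[20,30,0] → #  [on edge]
    (2,6)@(5, 13): e=[38,2,10] → #
    (3,6)@(7, 13): e=[56,-26,20] → ·
    (1,7)@(3, 15): e=[22,38,-10] → ·
    (2,7)@(5, 15): e=[40,10,0] → #  [on edge]
  covered (7 px):
    · · · ·
    · · · ·
    · · · ·
    · # · ·
    · # · ·
    # # · ·
    · # # ·
    · · # ·
T2:
  2·area = 60
  edge (6, 10)→(0, 10): d=(-6,0) right/bottom  bias=-1
  edge (0, 10)→(2, 0): d=(2,-10) top-left  bias=+0
  edge (2, 0)→(6, 10): d=(4,10) right/bottom  bias=-1
    (1,1)@(3, 3): e=[42,16,2] → #
    (2,1)@(5, 3): e=[42,36,-18] → ·
    (0,2)@(1, 5): e=[30,0,30] → #  [on edge]
    (2,2)@(5, 5): e=[30,40,-10] → ·
    (0,3)@(1, 7): e=[18,4,38] → #
    (2,3)@(5, 7): e=[18,44,-2] → ·
    (0,4)@(1, 9): e=[6,8,46] → #
    (2,4)@(5, 9): e=[6,48,6] → #
    (3,4)@(7, 9): e=[6,68,-14] → ·
    (0,5)@(1, 11): e=[-6,12,54] → ·
    (1,5)@(3, 11): e=[-6,32,34] → ·
    (2,5)@(5, 11): e=[-6,52,14] → ·
  covered (8 px):
    · · · ·
    · # · ·
    # # · ·
    # # · ·
    # # # ·
    · · · ·
    · · · ·
    · · · ·

Answer: [10,0,40]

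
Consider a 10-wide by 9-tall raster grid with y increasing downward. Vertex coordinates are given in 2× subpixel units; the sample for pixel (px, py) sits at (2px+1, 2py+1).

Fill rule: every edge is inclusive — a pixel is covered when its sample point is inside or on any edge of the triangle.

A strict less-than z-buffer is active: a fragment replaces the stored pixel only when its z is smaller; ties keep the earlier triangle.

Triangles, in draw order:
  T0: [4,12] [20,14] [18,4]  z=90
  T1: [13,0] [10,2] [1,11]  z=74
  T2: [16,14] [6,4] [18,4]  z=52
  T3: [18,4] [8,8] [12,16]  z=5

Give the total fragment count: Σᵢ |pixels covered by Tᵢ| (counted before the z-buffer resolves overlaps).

T0:
  2·area = 156  (B↔C swapped to make it positive)
  edge (4, 12)→(18, 4): d=(14,-8) inclusive
  edge (18, 4)→(20, 14): d=(2,10) inclusive
  edge (20, 14)→(4, 12): d=(-16,-2) inclusive
    (8,2)@(17, 5): e=[6,12,138] → X
    (9,2)@(19, 5): e=[22,-8,142] → .
    (6,3)@(13, 7): e=[2,56,98] → X
    (7,3)@(15, 7): e=[18,36,102] → X
    (9,3)@(19, 7): e=[50,-4,110] → .
    (5,4)@(11, 9): e=[14,80,62] → X
    (9,4)@(19, 9): e=[78,0,78] → X  [on edge]
    (3,5)@(7, 11): e=[10,124,22] → X
    (4,5)@(9, 11): e=[26,104,26] → X
    (3,6)@(7, 13): e=[38,128,-10] → .
    (4,6)@(9, 13): e=[54,108,-6] → .
    (5,6)@(11, 13): e=[70,88,-2] → .
  covered (20 px):
    . . . . . . . . . .
    . . . . . . . . . .
    . . . . . . . . X .
    . . . . . . X X X .
    . . . . . X X X X X
    . . . X X X X X X X
    . . . . . . X X X X
    . . . . . . . . . .
    . . . . . . . . . .
T1:
  2·area = 9  (B↔C swapped to make it positive)
  edge (13, 0)→(1, 11): d=(-12,11) inclusive
  edge (1, 11)→(10, 2): d=(9,-9) inclusive
  edge (10, 2)→(13, 0): d=(3,-2) inclusive
    (5,0)@(11, 1): e=[10,0,-1] → .  [on edge]
    (4,1)@(9, 3): e=[8,0,1] → X  [on edge]
    (5,1)@(11, 3): e=[-14,18,5] → .
    (3,2)@(7, 5): e=[6,0,3] → X  [on edge]
    (4,2)@(9, 5): e=[-16,18,7] → .
    (2,3)@(5, 7): e=[4,0,5] → X  [on edge]
    (3,3)@(7, 7): e=[-18,18,9] → .
    (1,4)@(3, 9): e=[2,0,7] → X  [on edge]
    (2,4)@(5, 9): e=[-20,18,11] → .
    (0,5)@(1, 11): e=[0,0,9] → X  [on edge]
    (1,5)@(3, 11): e=[-22,18,13] → .
    (0,6)@(1, 13): e=[-24,18,15] → .
  covered (5 px):
    . . . . . . . . . .
    . . . . X . . . . .
    . . . X . . . . . .
    . . X . . . . . . .
    . X . . . . . . . .
    X . . . . . . . . .
    . . . . . . . . . .
    . . . . . . . . . .
    . . . . . . . . . .
T2:
  2·area = 120
  edge (16, 14)→(6, 4): d=(-10,-10) inclusive
  edge (6, 4)→(18, 4): d=(12,0) inclusive
  edge (18, 4)→(16, 14): d=(-2,10) inclusive
    (1,0)@(3, 1): e=[0,-36,156] → .  [on edge]
    (2,1)@(5, 3): e=[0,-12,132] → .  [on edge]
    (3,2)@(7, 5): e=[0,12,108] → X  [on edge]
    (4,2)@(9, 5): e=[20,12,88] → X
    (5,2)@(11, 5): e=[40,12,68] → X
    (6,2)@(13, 5): e=[60,12,48] → X
    (7,2)@(15, 5): e=[80,12,28] → X
    (8,2)@(17, 5): e=[100,12,8] → X
    (9,2)@(19, 5): e=[120,12,-12] → .
    (3,3)@(7, 7): e=[-20,36,104] → .
    (4,3)@(9, 7): e=[0,36,84] → X  [on edge]
    (9,3)@(19, 7): e=[100,36,-16] → .
    (5,4)@(11, 9): e=[0,60,60] → X  [on edge]
    (8,4)@(17, 9): e=[60,60,0] → X  [on edge]
    (6,5)@(13, 11): e=[0,84,36] → X  [on edge]
    (7,6)@(15, 13): e=[0,108,12] → X  [on edge]
    (8,7)@(17, 15): e=[0,132,-12] → .  [on edge]
    (9,8)@(19, 17): e=[0,156,-36] → .  [on edge]
  covered (18 px):
    . . . . . . . . . .
    . . . . . . . . . .
    . . . X X X X X X .
    . . . . X X X X X .
    . . . . . X X X X .
    . . . . . . X X . .
    . . . . . . . X . .
    . . . . . . . . . .
    . . . . . . . . . .
T3:
  2·area = 96  (B↔C swapped to make it positive)
  edge (18, 4)→(12, 16): d=(-6,12) inclusive
  edge (12, 16)→(8, 8): d=(-4,-8) inclusive
  edge (8, 8)→(18, 4): d=(10,-4) inclusive
    (8,2)@(17, 5): e=[6,84,6] → X
    (9,2)@(19, 5): e=[-18,100,14] → .
    (5,3)@(11, 7): e=[66,28,2] → X
    (6,3)@(13, 7): e=[42,44,10] → X
    (7,3)@(15, 7): e=[18,60,18] → X
    (8,3)@(17, 7): e=[-6,76,26] → .
    (4,4)@(9, 9): e=[78,4,14] → X
    (8,4)@(17, 9): e=[-18,68,46] → .
    (4,5)@(9, 11): e=[66,-4,34] → .
    (5,5)@(11, 11): e=[42,12,42] → X
    (7,5)@(15, 11): e=[-6,44,58] → .
    (5,6)@(11, 13): e=[30,4,62] → X
  covered (12 px):
    . . . . . . . . . .
    . . . . . . . . . .
    . . . . . . . . X .
    . . . . . X X X . .
    . . . . X X X X . .
    . . . . . X X . . .
    . . . . . X X . . .
    . . . . . . . . . .
    . . . . . . . . . .

Answer: 55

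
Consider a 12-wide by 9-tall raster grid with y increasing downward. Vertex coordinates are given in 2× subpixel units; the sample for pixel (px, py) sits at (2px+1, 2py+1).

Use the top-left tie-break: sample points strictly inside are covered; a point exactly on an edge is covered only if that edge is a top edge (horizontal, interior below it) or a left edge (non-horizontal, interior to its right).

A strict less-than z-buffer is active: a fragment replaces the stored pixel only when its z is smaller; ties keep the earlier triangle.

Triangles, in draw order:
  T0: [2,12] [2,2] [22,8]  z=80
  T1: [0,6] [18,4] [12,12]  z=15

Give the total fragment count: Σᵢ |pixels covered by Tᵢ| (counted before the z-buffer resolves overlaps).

T0:
  2·area = 200
  edge (2, 12)→(2, 2): d=(0,-10) top-left  bias=+0
  edge (2, 2)→(22, 8): d=(20,6) right/bottom  bias=-1
  edge (22, 8)→(2, 12): d=(-20,4) right/bottom  bias=-1
    (1,1)@(3, 3): e=[10,14,176] → #
    (2,1)@(5, 3): e=[30,2,168] → #
    (3,1)@(7, 3): e=[50,-10,160] → ·
    (1,2)@(3, 5): e=[10,54,136] → #
    (3,2)@(7, 5): e=[50,30,120] → #
    (4,2)@(9, 5): e=[70,18,112] → #
    (5,2)@(11, 5): e=[90,6,104] → #
    (6,2)@(13, 5): e=[110,-6,96] → ·
    (1,3)@(3, 7): e=[10,94,96] → #
    (6,3)@(13, 7): e=[110,34,56] → #
    (7,3)@(15, 7): e=[130,22,48] → #
    (8,3)@(17, 7): e=[150,10,40] → #
    (8,4)@(17, 9): e=[150,50,0] → ·  [on edge]
    (3,5)@(7, 11): e=[50,150,0] → ·  [on edge]
  covered (24 px):
    · · · · · · · · · · · ·
    · # # · · · · · · · · ·
    · # # # # # · · · · · ·
    · # # # # # # # # · · ·
    · # # # # # # # · · · ·
    · # # · · · · · · · · ·
    · · · · · · · · · · · ·
    · · · · · · · · · · · ·
    · · · · · · · · · · · ·
T1:
  2·area = 132
  edge (0, 6)→(18, 4): d=(18,-2) top-left  bias=+0
  edge (18, 4)→(12, 12): d=(-6,8) right/bottom  bias=-1
  edge (12, 12)→(0, 6): d=(-12,-6) top-left  bias=+0
    (4,2)@(9, 5): e=[0,66,66] → #  [on edge]
    (5,2)@(11, 5): e=[4,50,78] → #
    (6,2)@(13, 5): e=[8,34,90] → #
    (7,2)@(15, 5): e=[12,18,102] → #
    (8,2)@(17, 5): e=[16,2,114] → #
    (9,2)@(19, 5): e=[20,-14,126] → ·
    (1,3)@(3, 7): e=[24,102,6] → #
    (2,3)@(5, 7): e=[28,86,18] → #
    (3,3)@(7, 7): e=[32,70,30] → #
    (8,3)@(17, 7): e=[52,-10,90] → ·
    (1,4)@(3, 9): e=[60,90,-18] → ·
    (2,4)@(5, 9): e=[64,74,-6] → ·
  covered (17 px):
    · · · · · · · · · · · ·
    · · · · · · · · · · · ·
    · · · · # # # # # · · ·
    · # # # # # # # · · · ·
    · · · # # # # · · · · ·
    · · · · · # · · · · · ·
    · · · · · · · · · · · ·
    · · · · · · · · · · · ·
    · · · · · · · · · · · ·

Final: 41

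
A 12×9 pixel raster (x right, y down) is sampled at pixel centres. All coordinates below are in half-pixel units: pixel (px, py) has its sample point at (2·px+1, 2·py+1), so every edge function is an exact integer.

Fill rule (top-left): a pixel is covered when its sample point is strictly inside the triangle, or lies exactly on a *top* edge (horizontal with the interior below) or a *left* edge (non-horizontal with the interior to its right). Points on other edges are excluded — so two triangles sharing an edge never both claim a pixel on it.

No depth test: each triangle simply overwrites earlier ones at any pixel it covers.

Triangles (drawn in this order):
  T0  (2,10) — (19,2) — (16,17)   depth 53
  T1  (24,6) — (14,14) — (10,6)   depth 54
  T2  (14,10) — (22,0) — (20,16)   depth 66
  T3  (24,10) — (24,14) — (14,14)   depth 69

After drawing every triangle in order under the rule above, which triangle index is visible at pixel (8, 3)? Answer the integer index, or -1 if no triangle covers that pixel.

T0:
  2·area = 231
  edge (2, 10)→(19, 2): d=(17,-8) top-left  bias=+0
  edge (19, 2)→(16, 17): d=(-3,15) right/bottom  bias=-1
  edge (16, 17)→(2, 10): d=(-14,-7) top-left  bias=+0
    (8,1)@(17, 3): e=[1,27,203] → █
    (9,1)@(19, 3): e=[17,-3,217] → ·
    (6,2)@(13, 5): e=[3,81,147] → █
    (7,2)@(15, 5): e=[19,51,161] → █
    (9,2)@(19, 5): e=[51,-9,189] → ·
    (4,3)@(9, 7): e=[5,135,91] → █
    (5,3)@(11, 7): e=[21,105,105] → █
    (9,3)@(19, 7): e=[85,-15,161] → ·
    (2,4)@(5, 9): e=[7,189,35] → █
    (3,4)@(7, 9): e=[23,159,49] → █
    (9,4)@(19, 9): e=[119,-21,133] → ·
    (2,5)@(5, 11): e=[41,183,7] → █
  covered (29 px):
    · · · · · · · · · · · ·
    · · · · · · · · █ · · ·
    · · · · · · █ █ █ · · ·
    · · · · █ █ █ █ █ · · ·
    · · █ █ █ █ █ █ █ · · ·
    · · █ █ █ █ █ █ █ · · ·
    · · · · █ █ █ █ · · · ·
    · · · · · · █ █ · · · ·
    · · · · · · · · · · · ·
T1:
  2·area = 112
  edge (24, 6)→(14, 14): d=(-10,8) right/bottom  bias=-1
  edge (14, 14)→(10, 6): d=(-4,-8) top-left  bias=+0
  edge (10, 6)→(24, 6): d=(14,0) top-left  bias=+0
    (5,3)@(11, 7): e=[94,4,14] → █
    (6,3)@(13, 7): e=[78,20,14] → █
    (7,3)@(15, 7): e=[62,36,14] → █
    (8,3)@(17, 7): e=[46,52,14] → █
    (9,3)@(19, 7): e=[30,68,14] → █
    (10,3)@(21, 7): e=[14,84,14] → █
    (11,3)@(23, 7): e=[-2,100,14] → ·
    (5,4)@(11, 9): e=[74,-4,42] → ·
    (6,4)@(13, 9): e=[58,12,42] → █
    (10,4)@(21, 9): e=[-6,76,42] → ·
    (6,5)@(13, 11): e=[38,4,70] → █
    (9,5)@(19, 11): e=[-10,52,70] → ·
  covered (14 px):
    · · · · · · · · · · · ·
    · · · · · · · · · · · ·
    · · · · · · · · · · · ·
    · · · · · █ █ █ █ █ █ ·
    · · · · · · █ █ █ █ · ·
    · · · · · · █ █ █ · · ·
    · · · · · · · █ · · · ·
    · · · · · · · · · · · ·
    · · · · · · · · · · · ·
T2:
  2·area = 108
  edge (14, 10)→(22, 0): d=(8,-10) top-left  bias=+0
  edge (22, 0)→(20, 16): d=(-2,16) right/bottom  bias=-1
  edge (20, 16)→(14, 10): d=(-6,-6) top-left  bias=+0
    (2,0)@(5, 1): e=[-162,270,0] → ·  [on edge]
    (3,1)@(7, 3): e=[-126,234,0] → ·  [on edge]
    (10,1)@(21, 3): e=[14,10,84] → █
    (11,1)@(23, 3): e=[34,-22,96] → ·
    (4,2)@(9, 5): e=[-90,198,0] → ·  [on edge]
    (9,2)@(19, 5): e=[10,38,60] → █
    (11,2)@(23, 5): e=[50,-26,84] → ·
    (5,3)@(11, 7): e=[-54,162,0] → ·  [on edge]
    (8,3)@(17, 7): e=[6,66,36] → █
    (11,3)@(23, 7): e=[66,-30,72] → ·
    (6,4)@(13, 9): e=[-18,126,0] → ·  [on edge]
    (7,4)@(15, 9): e=[2,94,12] → █
    (7,5)@(15, 11): e=[18,90,0] → █  [on edge]
    (8,6)@(17, 13): e=[54,54,0] → █  [on edge]
    (9,7)@(19, 15): e=[90,18,0] → █  [on edge]
    (10,8)@(21, 17): e=[126,-18,0] → ·  [on edge]
  covered (15 px):
    · · · · · · · · · · · ·
    · · · · · · · · · · █ ·
    · · · · · · · · · █ █ ·
    · · · · · · · · █ █ █ ·
    · · · · · · · █ █ █ · ·
    · · · · · · · █ █ █ · ·
    · · · · · · · · █ █ · ·
    · · · · · · · · · █ · ·
    · · · · · · · · · · · ·
T3:
  2·area = 40
  edge (24, 10)→(24, 14): d=(0,4) right/bottom  bias=-1
  edge (24, 14)→(14, 14): d=(-10,0) right/bottom  bias=-1
  edge (14, 14)→(24, 10): d=(10,-4) top-left  bias=+0
    (11,5)@(23, 11): e=[4,30,6] → █
    (8,6)@(17, 13): e=[28,10,2] → █
    (9,6)@(19, 13): e=[20,10,10] → █
    (10,6)@(21, 13): e=[12,10,18] → █
    (8,7)@(17, 15): e=[28,-10,22] → ·
    (9,7)@(19, 15): e=[20,-10,30] → ·
    (10,7)@(21, 15): e=[12,-10,38] → ·
    (11,7)@(23, 15): e=[4,-10,46] → ·
  covered (5 px):
    · · · · · · · · · · · ·
    · · · · · · · · · · · ·
    · · · · · · · · · · · ·
    · · · · · · · · · · · ·
    · · · · · · · · · · · ·
    · · · · · · · · · · · █
    · · · · · · · · █ █ █ █
    · · · · · · · · · · · ·
    · · · · · · · · · · · ·

Z-buffer (winner per pixel, '.' = empty):
  . . . . . . . . . . . .
  . . . . . . . . 0 . 2 .
  . . . . . . 0 0 0 2 2 .
  . . . . 0 1 1 1 2 2 2 .
  . . 0 0 0 0 1 2 2 2 . .
  . . 0 0 0 0 1 2 2 2 . 3
  . . . . 0 0 0 1 3 3 3 3
  . . . . . . 0 0 . 2 . .
  . . . . . . . . . . . .

Answer: 2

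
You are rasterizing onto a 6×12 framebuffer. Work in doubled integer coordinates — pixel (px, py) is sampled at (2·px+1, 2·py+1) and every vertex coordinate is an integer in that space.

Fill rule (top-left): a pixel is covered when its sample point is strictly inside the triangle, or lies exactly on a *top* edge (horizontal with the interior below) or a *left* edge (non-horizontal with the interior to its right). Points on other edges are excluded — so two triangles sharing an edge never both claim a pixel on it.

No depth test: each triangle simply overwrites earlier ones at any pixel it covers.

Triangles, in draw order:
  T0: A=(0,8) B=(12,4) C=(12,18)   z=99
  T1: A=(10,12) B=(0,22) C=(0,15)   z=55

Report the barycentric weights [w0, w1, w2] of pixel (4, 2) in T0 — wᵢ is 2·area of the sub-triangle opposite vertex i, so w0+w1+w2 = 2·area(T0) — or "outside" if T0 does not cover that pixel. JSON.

T0:
  2·area = 168
  edge (0, 8)→(12, 4): d=(12,-4) top-left  bias=+0
  edge (12, 4)→(12, 18): d=(0,14) right/bottom  bias=-1
  edge (12, 18)→(0, 8): d=(-12,-10) top-left  bias=+0
    (4,2)@(9, 5): e=[0,42,126] → X  [on edge]
    (5,2)@(11, 5): e=[8,14,146] → X
    (1,3)@(3, 7): e=[0,126,42] → X  [on edge]
    (2,3)@(5, 7): e=[8,98,62] → X
    (3,3)@(7, 7): e=[16,70,82] → X
    (1,4)@(3, 9): e=[24,126,18] → X
    (1,5)@(3, 11): e=[48,126,-6] → .
    (2,5)@(5, 11): e=[56,98,14] → X
    (2,6)@(5, 13): e=[80,98,-10] → .
    (3,6)@(7, 13): e=[88,70,10] → X
    (3,7)@(7, 15): e=[112,70,-14] → .
    (4,7)@(9, 15): e=[120,42,6] → X
  covered (22 px):
    . . . . . .
    . . . . . .
    . . . . X X
    . X X X X X
    . X X X X X
    . . X X X X
    . . . X X X
    . . . . X X
    . . . . . X
    . . . . . .
    . . . . . .
    . . . . . .
T1:
  2·area = 70
  edge (10, 12)→(0, 22): d=(-10,10) right/bottom  bias=-1
  edge (0, 22)→(0, 15): d=(0,-7) top-left  bias=+0
  edge (0, 15)→(10, 12): d=(10,-3) top-left  bias=+0
    (5,5)@(11, 11): e=[0,77,-7] → .  [on edge]
    (3,6)@(7, 13): e=[20,49,1] → X
    (4,6)@(9, 13): e=[0,63,7] → .  [on edge]
    (0,7)@(1, 15): e=[60,7,3] → X
    (1,7)@(3, 15): e=[40,21,9] → X
    (2,7)@(5, 15): e=[20,35,15] → X
    (3,7)@(7, 15): e=[0,49,21] → .  [on edge]
    (0,8)@(1, 17): e=[40,7,23] → X
    (2,8)@(5, 17): e=[0,35,35] → .  [on edge]
    (0,9)@(1, 19): e=[20,7,43] → X
    (1,9)@(3, 19): e=[0,21,49] → .  [on edge]
    (0,10)@(1, 21): e=[0,7,63] → .  [on edge]
  covered (7 px):
    . . . . . .
    . . . . . .
    . . . . . .
    . . . . . .
    . . . . . .
    . . . . . .
    . . . X . .
    X X X . . .
    X X . . . .
    X . . . . .
    . . . . . .
    . . . . . .

Answer: [42,126,0]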